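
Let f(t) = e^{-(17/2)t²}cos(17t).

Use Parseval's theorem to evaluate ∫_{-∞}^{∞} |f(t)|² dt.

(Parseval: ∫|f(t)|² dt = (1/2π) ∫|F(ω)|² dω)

∫|f(t)|² dt = \frac{\sqrt{17} \sqrt{\pi} \left(1 + e^{17}\right)}{34 e^{17}}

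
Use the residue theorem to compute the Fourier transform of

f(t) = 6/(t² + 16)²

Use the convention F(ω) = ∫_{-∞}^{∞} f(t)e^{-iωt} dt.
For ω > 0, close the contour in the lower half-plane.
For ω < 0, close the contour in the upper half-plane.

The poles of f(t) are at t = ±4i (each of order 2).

Let g(z) = f(z)e^{-iωz}; for large |z| the factor e^{-iωz} decays in the lower half-plane when ω > 0 and in the upper half-plane when ω < 0.

Case ω > 0 (lower half-plane, clockwise contour ⇒ F(ω) = -2πi·ΣRes):
  Res_{z = - 4 i} g(z) = \frac{3 i \left(4 \omega + 1\right) e^{- 4 \omega}}{128} (pole of order 2)
  F(ω) = -2πi·ΣRes = \frac{3 \pi \left(4 \omega + 1\right) e^{- 4 \omega}}{64}

Case ω < 0 (upper half-plane, counterclockwise contour ⇒ F(ω) = +2πi·ΣRes):
  Res_{z = 4 i} g(z) = \frac{3 i \left(4 \omega - 1\right) e^{4 \omega}}{128} (pole of order 2)
  F(ω) = 2πi·ΣRes = \frac{3 \pi \left(1 - 4 \omega\right) e^{4 \omega}}{64}

Both cases combine into a single formula in |ω|:

F(ω) = \frac{3 \pi \left(4 \left|{\omega}\right| + 1\right) e^{- 4 \left|{\omega}\right|}}{64}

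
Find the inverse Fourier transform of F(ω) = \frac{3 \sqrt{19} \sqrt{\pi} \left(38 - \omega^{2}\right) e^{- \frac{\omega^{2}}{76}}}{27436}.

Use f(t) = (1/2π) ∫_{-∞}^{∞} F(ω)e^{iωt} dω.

f(t) = 3 t^{2} e^{- 19 t^{2}}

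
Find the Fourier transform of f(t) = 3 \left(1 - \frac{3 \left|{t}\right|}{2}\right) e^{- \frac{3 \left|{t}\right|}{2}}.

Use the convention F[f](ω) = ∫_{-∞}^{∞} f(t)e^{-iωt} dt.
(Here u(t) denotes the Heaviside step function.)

F(ω) = \frac{288 \omega^{2}}{\left(4 \omega^{2} + 9\right)^{2}}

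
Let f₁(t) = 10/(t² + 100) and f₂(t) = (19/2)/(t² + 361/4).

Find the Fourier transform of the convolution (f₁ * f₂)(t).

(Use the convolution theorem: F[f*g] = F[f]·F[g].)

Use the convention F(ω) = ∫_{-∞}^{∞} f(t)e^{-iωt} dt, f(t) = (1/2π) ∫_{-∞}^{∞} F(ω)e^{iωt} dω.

F[f₁*f₂](ω) = \pi^{2} e^{- \frac{39 \left|{\omega}\right|}{2}}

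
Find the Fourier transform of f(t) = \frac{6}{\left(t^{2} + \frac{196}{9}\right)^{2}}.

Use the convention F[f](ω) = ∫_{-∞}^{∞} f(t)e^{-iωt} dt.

F(ω) = \frac{27 \pi \left(14 \left|{\omega}\right| + 3\right) e^{- \frac{14 \left|{\omega}\right|}{3}}}{2744}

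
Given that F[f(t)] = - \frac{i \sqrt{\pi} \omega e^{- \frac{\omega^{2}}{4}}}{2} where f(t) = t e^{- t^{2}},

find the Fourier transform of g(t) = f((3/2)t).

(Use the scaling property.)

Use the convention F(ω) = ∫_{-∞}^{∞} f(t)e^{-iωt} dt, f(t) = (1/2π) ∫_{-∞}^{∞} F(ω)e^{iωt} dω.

F[g](ω) = - \frac{2 i \sqrt{\pi} \omega e^{- \frac{\omega^{2}}{9}}}{9}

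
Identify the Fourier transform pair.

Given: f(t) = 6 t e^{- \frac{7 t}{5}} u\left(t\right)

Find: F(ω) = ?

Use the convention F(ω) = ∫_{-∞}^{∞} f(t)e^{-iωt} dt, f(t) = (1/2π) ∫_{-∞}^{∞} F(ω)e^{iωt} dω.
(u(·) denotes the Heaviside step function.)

F(ω) = \frac{150}{\left(5 i \omega + 7\right)^{2}}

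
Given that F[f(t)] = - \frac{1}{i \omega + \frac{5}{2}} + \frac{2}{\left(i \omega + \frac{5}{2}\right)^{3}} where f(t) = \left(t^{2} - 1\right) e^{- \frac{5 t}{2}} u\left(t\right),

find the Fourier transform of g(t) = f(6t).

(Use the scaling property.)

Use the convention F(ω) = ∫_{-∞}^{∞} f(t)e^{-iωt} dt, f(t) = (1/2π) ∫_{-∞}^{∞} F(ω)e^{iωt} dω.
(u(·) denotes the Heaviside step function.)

F[g](ω) = \frac{72 i \omega - \left(i \omega + 15\right)^{3} + 1080}{\left(i \omega + 15\right)^{4}}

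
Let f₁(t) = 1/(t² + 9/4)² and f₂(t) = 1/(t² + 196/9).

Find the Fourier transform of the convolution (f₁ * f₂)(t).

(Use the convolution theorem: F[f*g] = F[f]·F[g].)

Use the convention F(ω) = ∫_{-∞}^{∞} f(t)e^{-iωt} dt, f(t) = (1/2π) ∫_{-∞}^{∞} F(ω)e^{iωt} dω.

F[f₁*f₂](ω) = \frac{\pi^{2} \left(3 \left|{\omega}\right| + 2\right) e^{- \frac{37 \left|{\omega}\right|}{6}}}{63}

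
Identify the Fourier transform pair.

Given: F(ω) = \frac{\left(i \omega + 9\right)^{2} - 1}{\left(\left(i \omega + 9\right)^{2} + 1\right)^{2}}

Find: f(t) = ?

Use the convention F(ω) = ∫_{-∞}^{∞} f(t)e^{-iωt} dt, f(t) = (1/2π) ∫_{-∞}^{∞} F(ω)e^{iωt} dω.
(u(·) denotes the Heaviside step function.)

f(t) = t e^{- 9 t} \cos{\left(t \right)} u\left(t\right)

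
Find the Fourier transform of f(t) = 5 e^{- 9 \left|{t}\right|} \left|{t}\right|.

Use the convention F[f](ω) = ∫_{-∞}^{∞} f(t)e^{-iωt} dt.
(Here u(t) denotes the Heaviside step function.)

F(ω) = \frac{10 \left(81 - \omega^{2}\right)}{\left(\omega^{2} + 81\right)^{2}}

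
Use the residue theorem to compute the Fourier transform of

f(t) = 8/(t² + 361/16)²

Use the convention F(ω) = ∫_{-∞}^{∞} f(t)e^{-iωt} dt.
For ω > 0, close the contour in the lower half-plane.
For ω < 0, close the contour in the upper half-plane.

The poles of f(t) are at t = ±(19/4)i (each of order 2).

Let g(z) = f(z)e^{-iωz}; for large |z| the factor e^{-iωz} decays in the lower half-plane when ω > 0 and in the upper half-plane when ω < 0.

Case ω > 0 (lower half-plane, clockwise contour ⇒ F(ω) = -2πi·ΣRes):
  Res_{z = - \frac{19 i}{4}} g(z) = \frac{32 i \left(19 \omega + 4\right) e^{- \frac{19 \omega}{4}}}{6859} (pole of order 2)
  F(ω) = -2πi·ΣRes = \frac{64 \pi \left(19 \omega + 4\right) e^{- \frac{19 \omega}{4}}}{6859}

Case ω < 0 (upper half-plane, counterclockwise contour ⇒ F(ω) = +2πi·ΣRes):
  Res_{z = \frac{19 i}{4}} g(z) = \frac{32 i \left(19 \omega - 4\right) e^{\frac{19 \omega}{4}}}{6859} (pole of order 2)
  F(ω) = 2πi·ΣRes = \frac{64 \pi \left(4 - 19 \omega\right) e^{\frac{19 \omega}{4}}}{6859}

Both cases combine into a single formula in |ω|:

F(ω) = \frac{64 \pi \left(19 \left|{\omega}\right| + 4\right) e^{- \frac{19 \left|{\omega}\right|}{4}}}{6859}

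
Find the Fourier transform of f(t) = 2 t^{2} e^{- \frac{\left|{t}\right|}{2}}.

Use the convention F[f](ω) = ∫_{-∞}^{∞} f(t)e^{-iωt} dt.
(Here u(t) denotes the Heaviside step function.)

F(ω) = \frac{64 \left(1 - 12 \omega^{2}\right)}{\left(4 \omega^{2} + 1\right)^{3}}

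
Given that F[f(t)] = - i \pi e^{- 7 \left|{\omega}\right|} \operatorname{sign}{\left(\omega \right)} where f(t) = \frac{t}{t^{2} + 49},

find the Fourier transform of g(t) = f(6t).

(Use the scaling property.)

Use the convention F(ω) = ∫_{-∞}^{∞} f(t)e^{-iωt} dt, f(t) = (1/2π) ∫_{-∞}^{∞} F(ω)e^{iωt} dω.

F[g](ω) = - \frac{i \pi e^{- \frac{7 \left|{\omega}\right|}{6}} \operatorname{sign}{\left(\omega \right)}}{6}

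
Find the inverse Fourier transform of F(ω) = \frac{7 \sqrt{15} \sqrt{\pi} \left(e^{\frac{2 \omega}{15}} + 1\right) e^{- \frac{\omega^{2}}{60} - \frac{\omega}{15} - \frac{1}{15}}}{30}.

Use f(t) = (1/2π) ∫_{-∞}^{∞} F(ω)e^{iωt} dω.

f(t) = 7 e^{- 15 t^{2}} \cos{\left(2 t \right)}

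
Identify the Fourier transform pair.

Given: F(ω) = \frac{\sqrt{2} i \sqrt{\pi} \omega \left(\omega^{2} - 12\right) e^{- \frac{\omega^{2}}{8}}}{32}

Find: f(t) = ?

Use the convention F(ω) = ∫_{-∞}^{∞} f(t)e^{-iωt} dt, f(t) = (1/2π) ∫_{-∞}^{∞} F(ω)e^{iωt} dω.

f(t) = 4 t^{3} e^{- 2 t^{2}}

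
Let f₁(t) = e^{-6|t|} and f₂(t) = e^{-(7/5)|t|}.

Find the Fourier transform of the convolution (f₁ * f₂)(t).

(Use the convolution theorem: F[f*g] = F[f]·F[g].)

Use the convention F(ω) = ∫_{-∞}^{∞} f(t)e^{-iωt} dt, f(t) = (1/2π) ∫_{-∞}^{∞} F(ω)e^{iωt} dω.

F[f₁*f₂](ω) = \frac{840}{\left(\omega^{2} + 36\right) \left(25 \omega^{2} + 49\right)}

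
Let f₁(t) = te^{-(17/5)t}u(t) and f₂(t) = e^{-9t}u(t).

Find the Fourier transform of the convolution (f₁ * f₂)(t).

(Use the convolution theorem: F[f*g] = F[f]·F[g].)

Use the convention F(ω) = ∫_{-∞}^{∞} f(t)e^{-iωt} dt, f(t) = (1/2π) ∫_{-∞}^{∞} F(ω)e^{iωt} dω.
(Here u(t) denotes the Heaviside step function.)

F[f₁*f₂](ω) = \frac{25}{\left(i \omega + 9\right) \left(5 i \omega + 17\right)^{2}}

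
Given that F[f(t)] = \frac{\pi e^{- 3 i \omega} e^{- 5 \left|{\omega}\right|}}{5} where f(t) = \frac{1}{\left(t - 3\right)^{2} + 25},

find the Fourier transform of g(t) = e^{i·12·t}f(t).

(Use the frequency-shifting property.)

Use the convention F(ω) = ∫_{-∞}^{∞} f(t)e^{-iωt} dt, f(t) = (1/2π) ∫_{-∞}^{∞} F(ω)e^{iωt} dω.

F[g](ω) = \frac{\pi e^{- 3 i \left(\omega - 12\right) - 5 \left|{\omega - 12}\right|}}{5}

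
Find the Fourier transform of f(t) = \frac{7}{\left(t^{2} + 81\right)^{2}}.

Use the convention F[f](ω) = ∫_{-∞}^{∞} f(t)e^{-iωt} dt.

F(ω) = \frac{7 \pi \left(9 \left|{\omega}\right| + 1\right) e^{- 9 \left|{\omega}\right|}}{1458}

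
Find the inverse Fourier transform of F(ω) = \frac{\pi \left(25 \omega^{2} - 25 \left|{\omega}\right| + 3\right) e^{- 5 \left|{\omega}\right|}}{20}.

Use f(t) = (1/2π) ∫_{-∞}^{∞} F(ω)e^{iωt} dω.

f(t) = \frac{2 t^{4}}{\left(t^{2} + 25\right)^{3}}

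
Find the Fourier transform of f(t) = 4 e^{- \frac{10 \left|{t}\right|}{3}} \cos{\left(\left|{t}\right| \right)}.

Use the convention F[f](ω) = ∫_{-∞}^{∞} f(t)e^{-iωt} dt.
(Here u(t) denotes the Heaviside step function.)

F(ω) = \frac{240 \left(9 \omega^{2} + 109\right)}{81 \omega^{4} + 1638 \omega^{2} + 11881}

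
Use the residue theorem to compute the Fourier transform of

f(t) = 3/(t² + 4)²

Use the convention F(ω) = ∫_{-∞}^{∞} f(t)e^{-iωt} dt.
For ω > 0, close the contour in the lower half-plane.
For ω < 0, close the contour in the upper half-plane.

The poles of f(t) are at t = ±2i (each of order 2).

Let g(z) = f(z)e^{-iωz}; for large |z| the factor e^{-iωz} decays in the lower half-plane when ω > 0 and in the upper half-plane when ω < 0.

Case ω > 0 (lower half-plane, clockwise contour ⇒ F(ω) = -2πi·ΣRes):
  Res_{z = - 2 i} g(z) = \frac{3 i \left(2 \omega + 1\right) e^{- 2 \omega}}{32} (pole of order 2)
  F(ω) = -2πi·ΣRes = \frac{3 \pi \left(2 \omega + 1\right) e^{- 2 \omega}}{16}

Case ω < 0 (upper half-plane, counterclockwise contour ⇒ F(ω) = +2πi·ΣRes):
  Res_{z = 2 i} g(z) = \frac{3 i \left(2 \omega - 1\right) e^{2 \omega}}{32} (pole of order 2)
  F(ω) = 2πi·ΣRes = \frac{3 \pi \left(1 - 2 \omega\right) e^{2 \omega}}{16}

Both cases combine into a single formula in |ω|:

F(ω) = \frac{3 \pi \left(2 \left|{\omega}\right| + 1\right) e^{- 2 \left|{\omega}\right|}}{16}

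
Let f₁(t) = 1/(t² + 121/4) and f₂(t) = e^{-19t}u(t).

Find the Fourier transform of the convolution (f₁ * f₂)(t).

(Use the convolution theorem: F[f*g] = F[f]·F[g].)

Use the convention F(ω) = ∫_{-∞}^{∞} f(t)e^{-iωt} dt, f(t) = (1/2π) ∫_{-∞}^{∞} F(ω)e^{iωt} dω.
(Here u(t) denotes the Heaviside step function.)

F[f₁*f₂](ω) = \frac{2 \pi e^{- \frac{11 \left|{\omega}\right|}{2}}}{11 \left(i \omega + 19\right)}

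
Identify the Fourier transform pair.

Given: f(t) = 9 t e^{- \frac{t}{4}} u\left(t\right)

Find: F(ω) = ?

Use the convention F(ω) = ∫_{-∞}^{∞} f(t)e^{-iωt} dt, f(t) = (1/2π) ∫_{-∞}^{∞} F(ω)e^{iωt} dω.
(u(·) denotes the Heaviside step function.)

F(ω) = \frac{144}{\left(4 i \omega + 1\right)^{2}}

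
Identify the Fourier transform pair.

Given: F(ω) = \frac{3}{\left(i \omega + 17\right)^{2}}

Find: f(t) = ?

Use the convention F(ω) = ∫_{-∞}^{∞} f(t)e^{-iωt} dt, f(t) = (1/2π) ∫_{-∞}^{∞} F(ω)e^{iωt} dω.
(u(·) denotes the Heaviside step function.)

f(t) = 3 t e^{- 17 t} u\left(t\right)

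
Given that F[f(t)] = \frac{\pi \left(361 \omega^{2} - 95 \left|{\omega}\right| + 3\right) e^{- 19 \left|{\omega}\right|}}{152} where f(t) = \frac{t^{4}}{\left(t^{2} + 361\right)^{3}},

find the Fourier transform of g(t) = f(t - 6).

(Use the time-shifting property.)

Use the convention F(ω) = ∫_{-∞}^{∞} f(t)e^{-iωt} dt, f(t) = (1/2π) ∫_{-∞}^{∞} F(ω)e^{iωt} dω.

F[g](ω) = \frac{\pi \left(361 \omega^{2} - 95 \left|{\omega}\right| + 3\right) e^{- 6 i \omega - 19 \left|{\omega}\right|}}{152}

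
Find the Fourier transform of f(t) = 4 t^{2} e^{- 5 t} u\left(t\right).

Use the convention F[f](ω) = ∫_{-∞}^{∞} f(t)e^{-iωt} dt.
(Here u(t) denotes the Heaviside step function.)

F(ω) = \frac{8}{\left(i \omega + 5\right)^{3}}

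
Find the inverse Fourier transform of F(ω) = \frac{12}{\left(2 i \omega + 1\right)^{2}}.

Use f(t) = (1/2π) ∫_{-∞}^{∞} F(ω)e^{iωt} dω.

f(t) = 3 t e^{- \frac{t}{2}} u\left(t\right)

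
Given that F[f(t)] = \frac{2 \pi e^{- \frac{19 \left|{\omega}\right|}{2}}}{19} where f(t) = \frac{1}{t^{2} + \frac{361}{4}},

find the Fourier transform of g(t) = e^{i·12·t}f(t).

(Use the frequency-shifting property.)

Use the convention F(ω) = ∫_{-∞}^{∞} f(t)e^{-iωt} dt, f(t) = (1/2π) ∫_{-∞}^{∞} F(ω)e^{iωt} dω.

F[g](ω) = \frac{2 \pi e^{- \frac{19 \left|{\omega - 12}\right|}{2}}}{19}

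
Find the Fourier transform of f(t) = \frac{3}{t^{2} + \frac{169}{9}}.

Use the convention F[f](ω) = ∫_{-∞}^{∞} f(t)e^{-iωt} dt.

F(ω) = \frac{9 \pi e^{- \frac{13 \left|{\omega}\right|}{3}}}{13}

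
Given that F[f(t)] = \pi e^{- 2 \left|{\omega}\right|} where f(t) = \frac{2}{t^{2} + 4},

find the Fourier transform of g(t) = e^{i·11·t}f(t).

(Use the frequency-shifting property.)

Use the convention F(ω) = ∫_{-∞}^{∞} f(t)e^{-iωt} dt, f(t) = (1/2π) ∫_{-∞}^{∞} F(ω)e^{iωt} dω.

F[g](ω) = \pi e^{- 2 \left|{\omega - 11}\right|}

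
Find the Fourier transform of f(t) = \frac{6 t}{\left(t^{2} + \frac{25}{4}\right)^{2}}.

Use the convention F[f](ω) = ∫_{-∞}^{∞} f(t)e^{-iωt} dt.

F(ω) = - \frac{6 i \pi \omega e^{- \frac{5 \left|{\omega}\right|}{2}}}{5}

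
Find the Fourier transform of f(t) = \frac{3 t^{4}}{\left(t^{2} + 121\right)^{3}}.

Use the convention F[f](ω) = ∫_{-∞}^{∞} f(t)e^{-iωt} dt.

F(ω) = \frac{3 \pi \left(121 \omega^{2} - 55 \left|{\omega}\right| + 3\right) e^{- 11 \left|{\omega}\right|}}{88}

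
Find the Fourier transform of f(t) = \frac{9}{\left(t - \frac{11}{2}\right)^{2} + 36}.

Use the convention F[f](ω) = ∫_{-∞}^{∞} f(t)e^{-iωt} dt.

F(ω) = \frac{3 \pi e^{- \frac{11 i \omega}{2} - 6 \left|{\omega}\right|}}{2}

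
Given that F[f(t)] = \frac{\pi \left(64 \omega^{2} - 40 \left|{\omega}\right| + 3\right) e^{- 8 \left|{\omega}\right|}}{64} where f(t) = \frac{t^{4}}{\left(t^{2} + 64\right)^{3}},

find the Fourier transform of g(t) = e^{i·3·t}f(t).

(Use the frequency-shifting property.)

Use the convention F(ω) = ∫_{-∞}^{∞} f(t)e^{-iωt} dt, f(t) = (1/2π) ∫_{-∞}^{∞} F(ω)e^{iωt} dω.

F[g](ω) = \frac{\pi \left(64 \left(\omega - 3\right)^{2} - 40 \left|{\omega - 3}\right| + 3\right) e^{- 8 \left|{\omega - 3}\right|}}{64}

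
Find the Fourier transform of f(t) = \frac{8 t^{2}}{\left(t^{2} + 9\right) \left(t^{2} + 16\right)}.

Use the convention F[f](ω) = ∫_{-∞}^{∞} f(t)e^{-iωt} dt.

F(ω) = \frac{8 \pi \left(4 - 3 e^{\left|{\omega}\right|}\right) e^{- 4 \left|{\omega}\right|}}{7}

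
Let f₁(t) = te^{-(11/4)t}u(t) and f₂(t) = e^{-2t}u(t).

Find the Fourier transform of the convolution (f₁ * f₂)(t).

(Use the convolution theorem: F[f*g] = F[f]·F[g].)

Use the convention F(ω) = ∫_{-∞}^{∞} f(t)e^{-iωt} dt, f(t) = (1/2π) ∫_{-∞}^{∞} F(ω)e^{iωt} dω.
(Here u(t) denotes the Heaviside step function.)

F[f₁*f₂](ω) = \frac{16}{\left(i \omega + 2\right) \left(4 i \omega + 11\right)^{2}}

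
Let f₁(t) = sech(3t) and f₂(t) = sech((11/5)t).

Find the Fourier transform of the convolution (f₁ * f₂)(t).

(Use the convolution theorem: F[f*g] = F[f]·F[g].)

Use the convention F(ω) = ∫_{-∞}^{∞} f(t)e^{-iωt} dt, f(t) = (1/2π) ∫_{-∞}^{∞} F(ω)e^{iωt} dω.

F[f₁*f₂](ω) = \frac{5 \pi^{2}}{33 \cosh{\left(\frac{\pi \omega}{6} \right)} \cosh{\left(\frac{5 \pi \omega}{22} \right)}}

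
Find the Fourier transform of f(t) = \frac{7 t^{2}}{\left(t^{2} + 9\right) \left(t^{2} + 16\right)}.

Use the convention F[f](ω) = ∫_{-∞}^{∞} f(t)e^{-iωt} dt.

F(ω) = \pi \left(4 - 3 e^{\left|{\omega}\right|}\right) e^{- 4 \left|{\omega}\right|}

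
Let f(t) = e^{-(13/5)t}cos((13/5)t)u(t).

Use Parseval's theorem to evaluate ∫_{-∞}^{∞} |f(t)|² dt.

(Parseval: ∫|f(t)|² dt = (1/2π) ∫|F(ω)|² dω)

∫|f(t)|² dt = \frac{15}{104}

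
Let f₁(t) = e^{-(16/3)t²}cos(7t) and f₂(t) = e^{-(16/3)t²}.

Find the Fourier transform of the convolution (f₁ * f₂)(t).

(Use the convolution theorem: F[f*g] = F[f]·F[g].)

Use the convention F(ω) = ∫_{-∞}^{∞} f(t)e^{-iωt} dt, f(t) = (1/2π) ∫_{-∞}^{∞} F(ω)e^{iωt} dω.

F[f₁*f₂](ω) = \frac{3 \pi \left(e^{\frac{21 \omega}{16}} + 1\right) e^{- \frac{3 \omega^{2}}{32} - \frac{21 \omega}{32} - \frac{147}{64}}}{32}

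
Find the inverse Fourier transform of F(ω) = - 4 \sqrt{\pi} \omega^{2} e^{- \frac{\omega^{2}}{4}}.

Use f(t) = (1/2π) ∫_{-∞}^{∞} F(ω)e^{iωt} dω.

f(t) = 4 \left(4 t^{2} - 2\right) e^{- t^{2}}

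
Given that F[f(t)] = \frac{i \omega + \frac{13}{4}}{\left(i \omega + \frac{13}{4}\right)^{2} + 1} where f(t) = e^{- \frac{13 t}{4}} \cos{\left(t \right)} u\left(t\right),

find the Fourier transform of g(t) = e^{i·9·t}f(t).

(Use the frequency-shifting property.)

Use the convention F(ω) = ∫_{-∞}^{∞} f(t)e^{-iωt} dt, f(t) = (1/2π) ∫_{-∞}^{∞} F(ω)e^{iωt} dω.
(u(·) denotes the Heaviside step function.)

F[g](ω) = \frac{4 \left(4 i \left(\omega - 9\right) + 13\right)}{\left(4 i \left(\omega - 9\right) + 13\right)^{2} + 16}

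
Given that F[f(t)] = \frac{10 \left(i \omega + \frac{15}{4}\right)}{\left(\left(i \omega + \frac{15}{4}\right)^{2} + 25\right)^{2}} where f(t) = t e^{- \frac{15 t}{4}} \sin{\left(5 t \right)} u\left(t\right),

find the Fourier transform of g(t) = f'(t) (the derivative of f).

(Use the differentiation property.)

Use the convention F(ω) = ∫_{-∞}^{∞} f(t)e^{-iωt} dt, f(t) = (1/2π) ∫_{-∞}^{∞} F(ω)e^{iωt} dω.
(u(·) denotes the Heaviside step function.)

F[g](ω) = \frac{640 i \omega \left(4 i \omega + 15\right)}{\left(\left(4 i \omega + 15\right)^{2} + 400\right)^{2}}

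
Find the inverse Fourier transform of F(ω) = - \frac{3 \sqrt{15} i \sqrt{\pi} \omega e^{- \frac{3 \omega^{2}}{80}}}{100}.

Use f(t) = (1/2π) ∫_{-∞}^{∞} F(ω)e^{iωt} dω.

f(t) = 4 t e^{- \frac{20 t^{2}}{3}}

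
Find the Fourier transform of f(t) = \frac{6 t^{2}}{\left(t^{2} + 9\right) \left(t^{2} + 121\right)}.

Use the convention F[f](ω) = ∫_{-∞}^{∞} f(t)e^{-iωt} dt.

F(ω) = \frac{3 \pi \left(11 - 3 e^{8 \left|{\omega}\right|}\right) e^{- 11 \left|{\omega}\right|}}{56}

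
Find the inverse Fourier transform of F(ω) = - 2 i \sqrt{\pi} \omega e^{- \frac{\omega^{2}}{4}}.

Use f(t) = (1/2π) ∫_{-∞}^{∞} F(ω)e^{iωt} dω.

f(t) = 4 t e^{- t^{2}}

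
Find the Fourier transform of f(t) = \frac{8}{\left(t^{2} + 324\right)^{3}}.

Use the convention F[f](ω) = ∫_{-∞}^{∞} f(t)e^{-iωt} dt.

F(ω) = \frac{\pi \left(108 \omega^{2} + 18 \left|{\omega}\right| + 1\right) e^{- 18 \left|{\omega}\right|}}{629856}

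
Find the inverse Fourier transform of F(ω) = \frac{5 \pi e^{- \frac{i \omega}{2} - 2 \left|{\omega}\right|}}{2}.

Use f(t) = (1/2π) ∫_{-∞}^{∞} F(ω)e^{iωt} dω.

f(t) = \frac{5}{\left(t - \frac{1}{2}\right)^{2} + 4}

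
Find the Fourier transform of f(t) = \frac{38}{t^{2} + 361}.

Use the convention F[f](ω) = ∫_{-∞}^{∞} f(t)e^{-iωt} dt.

F(ω) = 2 \pi e^{- 19 \left|{\omega}\right|}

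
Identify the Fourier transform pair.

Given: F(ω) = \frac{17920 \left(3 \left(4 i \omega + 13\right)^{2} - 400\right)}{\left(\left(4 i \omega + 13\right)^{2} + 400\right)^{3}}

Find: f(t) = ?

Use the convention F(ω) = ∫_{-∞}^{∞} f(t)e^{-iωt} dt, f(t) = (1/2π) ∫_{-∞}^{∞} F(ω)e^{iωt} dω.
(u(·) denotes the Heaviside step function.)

f(t) = 7 t^{2} e^{- \frac{13 t}{4}} \sin{\left(5 t \right)} u\left(t\right)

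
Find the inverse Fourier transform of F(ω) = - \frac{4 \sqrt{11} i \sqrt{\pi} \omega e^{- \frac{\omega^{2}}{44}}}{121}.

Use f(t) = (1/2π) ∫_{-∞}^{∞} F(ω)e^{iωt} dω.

f(t) = 8 t e^{- 11 t^{2}}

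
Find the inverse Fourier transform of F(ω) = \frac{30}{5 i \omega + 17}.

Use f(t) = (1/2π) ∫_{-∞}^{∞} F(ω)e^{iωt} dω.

f(t) = 6 e^{- \frac{17 t}{5}} u\left(t\right)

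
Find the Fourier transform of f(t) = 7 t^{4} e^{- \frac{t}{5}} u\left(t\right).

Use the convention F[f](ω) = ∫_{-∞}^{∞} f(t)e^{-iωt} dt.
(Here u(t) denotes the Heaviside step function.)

F(ω) = \frac{525000}{\left(5 i \omega + 1\right)^{5}}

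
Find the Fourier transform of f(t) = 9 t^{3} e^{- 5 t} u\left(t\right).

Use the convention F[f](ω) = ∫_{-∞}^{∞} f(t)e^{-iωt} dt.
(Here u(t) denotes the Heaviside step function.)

F(ω) = \frac{54}{\left(i \omega + 5\right)^{4}}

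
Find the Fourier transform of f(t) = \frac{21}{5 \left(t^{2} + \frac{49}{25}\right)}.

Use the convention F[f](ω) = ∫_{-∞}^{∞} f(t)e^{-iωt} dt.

F(ω) = 3 \pi e^{- \frac{7 \left|{\omega}\right|}{5}}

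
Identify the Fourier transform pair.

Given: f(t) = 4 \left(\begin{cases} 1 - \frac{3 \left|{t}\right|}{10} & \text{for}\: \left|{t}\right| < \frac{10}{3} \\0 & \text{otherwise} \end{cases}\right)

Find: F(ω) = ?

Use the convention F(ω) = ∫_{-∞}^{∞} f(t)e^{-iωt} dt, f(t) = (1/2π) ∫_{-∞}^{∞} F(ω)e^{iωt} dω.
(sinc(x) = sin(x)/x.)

F(ω) = \frac{40 \operatorname{sinc}^{2}{\left(\frac{5 \omega}{3} \right)}}{3}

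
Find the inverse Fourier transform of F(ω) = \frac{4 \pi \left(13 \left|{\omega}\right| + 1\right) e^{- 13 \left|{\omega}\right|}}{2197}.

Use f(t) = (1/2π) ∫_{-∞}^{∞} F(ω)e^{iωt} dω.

f(t) = \frac{8}{\left(t^{2} + 169\right)^{2}}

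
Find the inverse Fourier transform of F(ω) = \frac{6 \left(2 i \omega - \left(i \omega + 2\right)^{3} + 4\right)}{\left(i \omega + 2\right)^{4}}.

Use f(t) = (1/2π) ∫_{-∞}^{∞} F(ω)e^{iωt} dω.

f(t) = 6 \left(t^{2} - 1\right) e^{- 2 t} u\left(t\right)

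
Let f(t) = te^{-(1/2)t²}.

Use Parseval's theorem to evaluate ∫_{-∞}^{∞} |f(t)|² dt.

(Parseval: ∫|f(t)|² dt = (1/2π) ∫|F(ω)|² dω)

∫|f(t)|² dt = \frac{\sqrt{\pi}}{2}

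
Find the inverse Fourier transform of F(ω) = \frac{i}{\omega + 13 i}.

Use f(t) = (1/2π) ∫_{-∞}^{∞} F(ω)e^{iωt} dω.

f(t) = e^{13 t} u\left(- t\right)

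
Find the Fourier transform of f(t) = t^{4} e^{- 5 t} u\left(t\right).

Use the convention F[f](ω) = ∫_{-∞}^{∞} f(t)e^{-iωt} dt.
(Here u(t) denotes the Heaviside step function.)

F(ω) = \frac{24}{\left(i \omega + 5\right)^{5}}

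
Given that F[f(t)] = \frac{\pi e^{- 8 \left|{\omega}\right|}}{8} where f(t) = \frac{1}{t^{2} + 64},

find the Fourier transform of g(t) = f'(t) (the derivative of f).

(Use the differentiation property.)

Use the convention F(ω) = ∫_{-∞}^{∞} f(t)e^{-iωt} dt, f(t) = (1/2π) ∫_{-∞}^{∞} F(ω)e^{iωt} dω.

F[g](ω) = \frac{i \pi \omega e^{- 8 \left|{\omega}\right|}}{8}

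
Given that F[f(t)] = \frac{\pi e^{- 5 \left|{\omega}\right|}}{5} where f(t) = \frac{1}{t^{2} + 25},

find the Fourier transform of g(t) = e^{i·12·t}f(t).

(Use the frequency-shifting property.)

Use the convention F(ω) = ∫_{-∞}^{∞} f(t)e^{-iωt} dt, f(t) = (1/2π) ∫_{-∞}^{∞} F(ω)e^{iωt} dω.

F[g](ω) = \frac{\pi e^{- 5 \left|{\omega - 12}\right|}}{5}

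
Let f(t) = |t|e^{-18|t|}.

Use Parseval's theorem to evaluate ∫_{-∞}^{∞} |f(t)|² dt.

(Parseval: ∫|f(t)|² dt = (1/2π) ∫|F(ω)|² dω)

∫|f(t)|² dt = \frac{1}{11664}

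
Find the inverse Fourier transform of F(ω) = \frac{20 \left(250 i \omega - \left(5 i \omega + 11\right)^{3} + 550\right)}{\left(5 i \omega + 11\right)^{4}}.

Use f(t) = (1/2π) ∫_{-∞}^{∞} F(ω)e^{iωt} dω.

f(t) = 4 \left(t^{2} - 1\right) e^{- \frac{11 t}{5}} u\left(t\right)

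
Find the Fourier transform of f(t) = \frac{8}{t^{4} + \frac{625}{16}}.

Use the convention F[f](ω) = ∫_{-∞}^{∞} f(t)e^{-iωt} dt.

F(ω) = \frac{64 \pi e^{- \frac{5 \sqrt{2} \left|{\omega}\right|}{4}} \sin{\left(\frac{5 \sqrt{2} \left|{\omega}\right|}{4} + \frac{\pi}{4} \right)}}{125}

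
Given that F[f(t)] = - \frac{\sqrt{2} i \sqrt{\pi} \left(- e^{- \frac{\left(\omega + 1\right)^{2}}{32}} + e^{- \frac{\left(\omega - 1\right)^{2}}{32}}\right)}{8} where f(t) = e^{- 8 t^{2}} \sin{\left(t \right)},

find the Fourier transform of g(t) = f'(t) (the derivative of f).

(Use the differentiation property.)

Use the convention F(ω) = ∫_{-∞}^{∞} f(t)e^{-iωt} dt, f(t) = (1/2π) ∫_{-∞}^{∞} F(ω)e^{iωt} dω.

F[g](ω) = \frac{\sqrt{2} \sqrt{\pi} \omega \left(e^{\frac{\omega}{8}} - 1\right) e^{- \frac{\omega^{2}}{32} - \frac{\omega}{16} - \frac{1}{32}}}{8}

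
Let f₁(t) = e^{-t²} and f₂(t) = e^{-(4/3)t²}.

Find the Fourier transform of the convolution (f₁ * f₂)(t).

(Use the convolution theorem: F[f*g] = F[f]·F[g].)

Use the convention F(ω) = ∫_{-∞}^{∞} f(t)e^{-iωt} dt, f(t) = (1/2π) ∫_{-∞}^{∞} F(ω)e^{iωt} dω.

F[f₁*f₂](ω) = \frac{\sqrt{3} \pi e^{- \frac{7 \omega^{2}}{16}}}{2}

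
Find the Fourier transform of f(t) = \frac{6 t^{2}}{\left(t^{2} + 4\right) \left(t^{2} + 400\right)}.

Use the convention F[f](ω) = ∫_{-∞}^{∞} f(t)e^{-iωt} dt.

F(ω) = \frac{\pi \left(10 - e^{18 \left|{\omega}\right|}\right) e^{- 20 \left|{\omega}\right|}}{33}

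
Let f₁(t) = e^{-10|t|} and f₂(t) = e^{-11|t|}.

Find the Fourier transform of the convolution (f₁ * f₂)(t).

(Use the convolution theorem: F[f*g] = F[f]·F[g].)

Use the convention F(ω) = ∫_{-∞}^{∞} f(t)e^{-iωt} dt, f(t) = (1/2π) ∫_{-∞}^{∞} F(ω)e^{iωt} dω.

F[f₁*f₂](ω) = \frac{440}{\left(\omega^{2} + 100\right) \left(\omega^{2} + 121\right)}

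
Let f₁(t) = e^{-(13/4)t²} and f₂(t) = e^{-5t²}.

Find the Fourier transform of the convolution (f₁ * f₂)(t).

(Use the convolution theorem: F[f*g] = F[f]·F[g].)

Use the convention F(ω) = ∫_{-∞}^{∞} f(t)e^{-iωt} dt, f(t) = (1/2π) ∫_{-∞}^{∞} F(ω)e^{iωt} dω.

F[f₁*f₂](ω) = \frac{2 \sqrt{65} \pi e^{- \frac{33 \omega^{2}}{260}}}{65}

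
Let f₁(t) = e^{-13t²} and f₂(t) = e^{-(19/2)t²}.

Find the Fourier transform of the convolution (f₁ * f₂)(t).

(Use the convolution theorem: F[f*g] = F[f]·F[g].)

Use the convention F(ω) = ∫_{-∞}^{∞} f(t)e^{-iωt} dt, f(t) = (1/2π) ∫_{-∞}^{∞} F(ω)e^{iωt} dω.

F[f₁*f₂](ω) = \frac{\sqrt{494} \pi e^{- \frac{45 \omega^{2}}{988}}}{247}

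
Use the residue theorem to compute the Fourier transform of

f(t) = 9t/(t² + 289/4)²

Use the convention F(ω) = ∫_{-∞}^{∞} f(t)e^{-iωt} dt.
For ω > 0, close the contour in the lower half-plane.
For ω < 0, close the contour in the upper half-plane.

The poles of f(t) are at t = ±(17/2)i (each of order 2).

Let g(z) = f(z)e^{-iωz}; for large |z| the factor e^{-iωz} decays in the lower half-plane when ω > 0 and in the upper half-plane when ω < 0.

Case ω > 0 (lower half-plane, clockwise contour ⇒ F(ω) = -2πi·ΣRes):
  Res_{z = - \frac{17 i}{2}} g(z) = \frac{9 \omega e^{- \frac{17 \omega}{2}}}{34} (pole of order 2)
  F(ω) = -2πi·ΣRes = - \frac{9 i \pi \omega e^{- \frac{17 \omega}{2}}}{17}

Case ω < 0 (upper half-plane, counterclockwise contour ⇒ F(ω) = +2πi·ΣRes):
  Res_{z = \frac{17 i}{2}} g(z) = - \frac{9 \omega e^{\frac{17 \omega}{2}}}{34} (pole of order 2)
  F(ω) = 2πi·ΣRes = - \frac{9 i \pi \omega e^{\frac{17 \omega}{2}}}{17}

Both cases combine into a single formula in |ω|:

F(ω) = - \frac{9 i \pi \omega e^{- \frac{17 \left|{\omega}\right|}{2}}}{17}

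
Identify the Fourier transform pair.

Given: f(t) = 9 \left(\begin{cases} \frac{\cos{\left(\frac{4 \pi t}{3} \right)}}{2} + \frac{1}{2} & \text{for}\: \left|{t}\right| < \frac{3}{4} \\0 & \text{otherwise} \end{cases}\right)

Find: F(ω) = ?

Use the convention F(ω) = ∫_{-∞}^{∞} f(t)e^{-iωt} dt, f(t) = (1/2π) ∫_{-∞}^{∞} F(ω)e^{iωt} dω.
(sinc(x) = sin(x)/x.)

F(ω) = - \frac{108 \pi^{2} \operatorname{sinc}{\left(\frac{3 \omega}{4} \right)}}{9 \omega^{2} - 16 \pi^{2}}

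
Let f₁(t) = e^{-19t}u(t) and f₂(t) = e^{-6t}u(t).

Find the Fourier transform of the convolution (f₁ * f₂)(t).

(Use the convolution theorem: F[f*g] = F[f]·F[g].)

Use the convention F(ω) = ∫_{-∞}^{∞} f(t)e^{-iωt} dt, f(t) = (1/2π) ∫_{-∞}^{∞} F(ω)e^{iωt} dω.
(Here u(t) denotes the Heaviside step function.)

F[f₁*f₂](ω) = \frac{1}{\left(i \omega + 6\right) \left(i \omega + 19\right)}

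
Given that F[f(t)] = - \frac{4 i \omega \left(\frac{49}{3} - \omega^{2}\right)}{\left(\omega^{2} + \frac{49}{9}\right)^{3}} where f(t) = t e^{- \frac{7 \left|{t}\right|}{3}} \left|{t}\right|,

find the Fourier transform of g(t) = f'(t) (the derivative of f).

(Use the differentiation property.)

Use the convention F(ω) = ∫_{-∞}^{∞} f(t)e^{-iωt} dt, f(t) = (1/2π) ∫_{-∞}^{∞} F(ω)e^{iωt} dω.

F[g](ω) = \frac{\omega^{2} \left(47628 - 2916 \omega^{2}\right)}{\left(9 \omega^{2} + 49\right)^{3}}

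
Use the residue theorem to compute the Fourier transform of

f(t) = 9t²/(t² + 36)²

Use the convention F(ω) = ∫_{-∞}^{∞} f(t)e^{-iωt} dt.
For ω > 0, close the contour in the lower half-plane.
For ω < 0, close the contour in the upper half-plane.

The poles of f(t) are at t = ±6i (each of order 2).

Let g(z) = f(z)e^{-iωz}; for large |z| the factor e^{-iωz} decays in the lower half-plane when ω > 0 and in the upper half-plane when ω < 0.

Case ω > 0 (lower half-plane, clockwise contour ⇒ F(ω) = -2πi·ΣRes):
  Res_{z = - 6 i} g(z) = \frac{3 i \left(1 - 6 \omega\right) e^{- 6 \omega}}{8} (pole of order 2)
  F(ω) = -2πi·ΣRes = \frac{3 \pi \left(1 - 6 \omega\right) e^{- 6 \omega}}{4}

Case ω < 0 (upper half-plane, counterclockwise contour ⇒ F(ω) = +2πi·ΣRes):
  Res_{z = 6 i} g(z) = \frac{3 i \left(- 6 \omega - 1\right) e^{6 \omega}}{8} (pole of order 2)
  F(ω) = 2πi·ΣRes = \frac{3 \pi \left(6 \omega + 1\right) e^{6 \omega}}{4}

Both cases combine into a single formula in |ω|:

F(ω) = \frac{3 \pi \left(1 - 6 \left|{\omega}\right|\right) e^{- 6 \left|{\omega}\right|}}{4}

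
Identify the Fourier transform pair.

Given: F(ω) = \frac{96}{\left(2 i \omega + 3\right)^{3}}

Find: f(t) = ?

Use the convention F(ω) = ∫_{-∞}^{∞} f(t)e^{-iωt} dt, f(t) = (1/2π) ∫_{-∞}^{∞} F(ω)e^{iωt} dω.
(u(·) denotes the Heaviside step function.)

f(t) = 6 t^{2} e^{- \frac{3 t}{2}} u\left(t\right)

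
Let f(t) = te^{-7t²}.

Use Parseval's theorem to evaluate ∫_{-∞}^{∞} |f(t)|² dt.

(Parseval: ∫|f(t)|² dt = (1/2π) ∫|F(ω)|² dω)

∫|f(t)|² dt = \frac{\sqrt{14} \sqrt{\pi}}{392}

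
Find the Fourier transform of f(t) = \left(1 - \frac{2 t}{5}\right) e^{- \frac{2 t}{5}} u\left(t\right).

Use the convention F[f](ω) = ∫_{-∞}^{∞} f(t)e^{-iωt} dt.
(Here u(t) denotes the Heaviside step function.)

F(ω) = \frac{25 i \omega}{- 25 \omega^{2} + 20 i \omega + 4}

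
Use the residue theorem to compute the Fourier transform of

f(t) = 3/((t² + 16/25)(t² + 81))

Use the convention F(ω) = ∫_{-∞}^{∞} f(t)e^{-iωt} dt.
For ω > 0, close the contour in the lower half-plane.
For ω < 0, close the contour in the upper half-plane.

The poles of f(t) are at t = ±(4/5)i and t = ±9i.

Let g(z) = f(z)e^{-iωz}; for large |z| the factor e^{-iωz} decays in the lower half-plane when ω > 0 and in the upper half-plane when ω < 0.

Case ω > 0 (lower half-plane, clockwise contour ⇒ F(ω) = -2πi·ΣRes):
  Res_{z = - \frac{4 i}{5}} g(z) = \frac{375 i e^{- \frac{4 \omega}{5}}}{16072}
  Res_{z = - 9 i} g(z) = - \frac{25 i e^{- 9 \omega}}{12054}
  F(ω) = -2πi·ΣRes = - \frac{25 \pi e^{- 9 \omega}}{6027} + \frac{375 \pi e^{- \frac{4 \omega}{5}}}{8036}

Case ω < 0 (upper half-plane, counterclockwise contour ⇒ F(ω) = +2πi·ΣRes):
  Res_{z = \frac{4 i}{5}} g(z) = - \frac{375 i e^{\frac{4 \omega}{5}}}{16072}
  Res_{z = 9 i} g(z) = \frac{25 i e^{9 \omega}}{12054}
  F(ω) = 2πi·ΣRes = \frac{25 \pi \left(45 e^{\frac{4 \omega}{5}} - 4 e^{9 \omega}\right)}{24108}

Both cases combine into a single formula in |ω|:

F(ω) = - \frac{25 \pi e^{- 9 \left|{\omega}\right|}}{6027} + \frac{375 \pi e^{- \frac{4 \left|{\omega}\right|}{5}}}{8036}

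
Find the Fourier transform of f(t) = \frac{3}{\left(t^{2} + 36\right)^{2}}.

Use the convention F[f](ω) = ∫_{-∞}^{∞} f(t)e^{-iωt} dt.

F(ω) = \frac{\pi \left(6 \left|{\omega}\right| + 1\right) e^{- 6 \left|{\omega}\right|}}{144}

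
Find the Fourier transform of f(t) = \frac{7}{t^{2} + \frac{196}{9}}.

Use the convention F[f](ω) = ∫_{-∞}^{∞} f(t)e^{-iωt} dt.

F(ω) = \frac{3 \pi e^{- \frac{14 \left|{\omega}\right|}{3}}}{2}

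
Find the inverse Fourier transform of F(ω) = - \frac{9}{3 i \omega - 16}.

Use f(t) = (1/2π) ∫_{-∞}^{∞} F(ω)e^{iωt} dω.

f(t) = 3 e^{\frac{16 t}{3}} u\left(- t\right)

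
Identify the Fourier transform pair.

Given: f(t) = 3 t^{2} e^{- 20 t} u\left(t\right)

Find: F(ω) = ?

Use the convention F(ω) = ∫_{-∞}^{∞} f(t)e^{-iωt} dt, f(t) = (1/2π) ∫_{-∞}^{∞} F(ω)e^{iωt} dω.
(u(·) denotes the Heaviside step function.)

F(ω) = \frac{6}{\left(i \omega + 20\right)^{3}}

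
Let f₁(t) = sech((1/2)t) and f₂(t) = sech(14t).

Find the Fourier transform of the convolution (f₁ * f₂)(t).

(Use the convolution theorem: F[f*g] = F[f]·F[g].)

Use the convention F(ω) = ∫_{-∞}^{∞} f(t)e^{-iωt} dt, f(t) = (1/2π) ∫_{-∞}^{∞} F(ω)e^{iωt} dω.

F[f₁*f₂](ω) = \frac{\pi^{2}}{7 \cosh{\left(\frac{\pi \omega}{28} \right)} \cosh{\left(\pi \omega \right)}}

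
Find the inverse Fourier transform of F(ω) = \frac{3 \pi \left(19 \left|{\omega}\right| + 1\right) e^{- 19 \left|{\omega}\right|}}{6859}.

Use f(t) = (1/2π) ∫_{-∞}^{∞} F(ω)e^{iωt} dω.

f(t) = \frac{6}{\left(t^{2} + 361\right)^{2}}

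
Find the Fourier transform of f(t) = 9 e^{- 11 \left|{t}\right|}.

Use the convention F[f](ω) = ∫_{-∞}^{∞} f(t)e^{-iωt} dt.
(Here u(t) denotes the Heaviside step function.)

F(ω) = \frac{198}{\omega^{2} + 121}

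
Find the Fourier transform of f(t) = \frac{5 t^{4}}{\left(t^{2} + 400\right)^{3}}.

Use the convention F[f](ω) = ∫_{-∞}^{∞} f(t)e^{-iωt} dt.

F(ω) = \frac{\pi \left(400 \omega^{2} - 100 \left|{\omega}\right| + 3\right) e^{- 20 \left|{\omega}\right|}}{32}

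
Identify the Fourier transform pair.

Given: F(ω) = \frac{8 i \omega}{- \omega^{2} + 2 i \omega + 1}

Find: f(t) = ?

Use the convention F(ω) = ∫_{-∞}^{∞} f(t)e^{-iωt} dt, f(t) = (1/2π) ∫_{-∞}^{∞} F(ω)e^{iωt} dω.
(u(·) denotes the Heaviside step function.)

f(t) = 8 \left(1 - t\right) e^{- t} u\left(t\right)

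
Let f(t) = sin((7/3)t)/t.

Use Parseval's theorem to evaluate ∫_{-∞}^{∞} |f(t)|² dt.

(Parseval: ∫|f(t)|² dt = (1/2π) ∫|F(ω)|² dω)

∫|f(t)|² dt = \frac{7 \pi}{3}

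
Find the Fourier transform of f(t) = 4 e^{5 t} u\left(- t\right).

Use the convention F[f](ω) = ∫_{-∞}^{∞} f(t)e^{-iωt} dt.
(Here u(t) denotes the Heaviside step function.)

F(ω) = - \frac{4}{i \omega - 5}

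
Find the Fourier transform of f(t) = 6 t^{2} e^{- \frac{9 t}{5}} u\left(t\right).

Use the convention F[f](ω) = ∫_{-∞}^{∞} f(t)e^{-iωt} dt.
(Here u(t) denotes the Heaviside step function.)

F(ω) = \frac{1500}{\left(5 i \omega + 9\right)^{3}}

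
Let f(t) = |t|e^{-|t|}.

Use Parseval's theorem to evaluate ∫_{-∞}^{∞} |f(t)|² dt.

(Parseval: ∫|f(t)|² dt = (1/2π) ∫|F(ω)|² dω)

∫|f(t)|² dt = \frac{1}{2}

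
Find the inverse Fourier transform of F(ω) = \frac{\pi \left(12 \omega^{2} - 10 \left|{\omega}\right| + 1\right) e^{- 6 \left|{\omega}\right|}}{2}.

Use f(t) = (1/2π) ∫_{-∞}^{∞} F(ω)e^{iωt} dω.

f(t) = \frac{8 t^{4}}{\left(t^{2} + 36\right)^{3}}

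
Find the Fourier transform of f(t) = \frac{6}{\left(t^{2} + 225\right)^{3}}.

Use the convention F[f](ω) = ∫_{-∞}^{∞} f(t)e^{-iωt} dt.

F(ω) = \frac{\pi \left(75 \omega^{2} + 15 \left|{\omega}\right| + 1\right) e^{- 15 \left|{\omega}\right|}}{337500}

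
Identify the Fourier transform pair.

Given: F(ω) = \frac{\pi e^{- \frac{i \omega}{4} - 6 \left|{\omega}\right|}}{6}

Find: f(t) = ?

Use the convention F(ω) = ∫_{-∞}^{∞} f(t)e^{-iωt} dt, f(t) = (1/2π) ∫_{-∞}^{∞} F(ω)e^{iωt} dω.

f(t) = \frac{1}{\left(t - \frac{1}{4}\right)^{2} + 36}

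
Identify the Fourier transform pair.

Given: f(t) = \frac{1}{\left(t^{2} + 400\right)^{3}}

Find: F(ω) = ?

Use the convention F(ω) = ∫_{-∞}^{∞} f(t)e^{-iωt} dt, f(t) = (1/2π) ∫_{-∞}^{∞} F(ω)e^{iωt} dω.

F(ω) = \frac{\pi \left(400 \omega^{2} + 60 \left|{\omega}\right| + 3\right) e^{- 20 \left|{\omega}\right|}}{25600000}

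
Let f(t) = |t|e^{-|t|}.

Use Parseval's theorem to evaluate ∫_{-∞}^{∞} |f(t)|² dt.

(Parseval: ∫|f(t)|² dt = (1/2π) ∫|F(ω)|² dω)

∫|f(t)|² dt = \frac{1}{2}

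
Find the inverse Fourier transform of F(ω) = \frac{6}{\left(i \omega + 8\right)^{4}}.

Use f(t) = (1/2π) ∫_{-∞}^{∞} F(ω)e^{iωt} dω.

f(t) = t^{3} e^{- 8 t} u\left(t\right)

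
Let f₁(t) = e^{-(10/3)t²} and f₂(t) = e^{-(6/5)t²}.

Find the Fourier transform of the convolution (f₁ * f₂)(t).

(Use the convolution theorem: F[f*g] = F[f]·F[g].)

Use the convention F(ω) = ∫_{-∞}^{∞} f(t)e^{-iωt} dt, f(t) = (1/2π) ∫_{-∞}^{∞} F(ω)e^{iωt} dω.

F[f₁*f₂](ω) = \frac{\pi e^{- \frac{17 \omega^{2}}{60}}}{2}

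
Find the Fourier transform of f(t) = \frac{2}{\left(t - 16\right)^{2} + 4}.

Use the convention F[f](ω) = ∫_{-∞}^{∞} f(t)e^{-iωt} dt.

F(ω) = \pi e^{- 16 i \omega - 2 \left|{\omega}\right|}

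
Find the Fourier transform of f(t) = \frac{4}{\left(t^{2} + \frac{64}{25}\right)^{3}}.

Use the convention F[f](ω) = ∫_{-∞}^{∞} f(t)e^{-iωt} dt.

F(ω) = \frac{125 \pi \left(64 \omega^{2} + 120 \left|{\omega}\right| + 75\right) e^{- \frac{8 \left|{\omega}\right|}{5}}}{65536}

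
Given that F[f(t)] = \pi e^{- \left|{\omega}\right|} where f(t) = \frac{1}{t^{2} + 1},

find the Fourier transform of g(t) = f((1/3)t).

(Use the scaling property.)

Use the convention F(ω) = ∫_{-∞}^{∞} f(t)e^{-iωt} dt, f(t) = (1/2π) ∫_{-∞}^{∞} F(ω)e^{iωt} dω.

F[g](ω) = 3 \pi e^{- 3 \left|{\omega}\right|}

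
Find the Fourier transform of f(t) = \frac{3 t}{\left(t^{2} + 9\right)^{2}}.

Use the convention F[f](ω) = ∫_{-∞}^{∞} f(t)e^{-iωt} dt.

F(ω) = - \frac{i \pi \omega e^{- 3 \left|{\omega}\right|}}{2}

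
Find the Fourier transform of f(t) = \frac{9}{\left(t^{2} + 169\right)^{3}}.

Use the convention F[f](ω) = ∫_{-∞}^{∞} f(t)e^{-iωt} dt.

F(ω) = \frac{9 \pi \left(169 \omega^{2} + 39 \left|{\omega}\right| + 3\right) e^{- 13 \left|{\omega}\right|}}{2970344}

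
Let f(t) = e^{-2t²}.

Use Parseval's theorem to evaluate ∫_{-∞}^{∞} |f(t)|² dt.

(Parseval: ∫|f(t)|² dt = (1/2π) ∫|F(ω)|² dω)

∫|f(t)|² dt = \frac{\sqrt{\pi}}{2}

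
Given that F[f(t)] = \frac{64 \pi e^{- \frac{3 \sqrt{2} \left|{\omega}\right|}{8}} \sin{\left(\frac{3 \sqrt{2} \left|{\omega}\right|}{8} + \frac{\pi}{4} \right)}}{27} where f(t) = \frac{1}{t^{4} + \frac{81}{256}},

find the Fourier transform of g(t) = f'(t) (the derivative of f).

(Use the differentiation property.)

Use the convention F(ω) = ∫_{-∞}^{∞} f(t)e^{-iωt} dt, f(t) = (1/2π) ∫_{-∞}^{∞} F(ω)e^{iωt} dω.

F[g](ω) = \frac{64 i \pi \omega e^{- \frac{3 \sqrt{2} \left|{\omega}\right|}{8}} \sin{\left(\frac{3 \sqrt{2} \left|{\omega}\right|}{8} + \frac{\pi}{4} \right)}}{27}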